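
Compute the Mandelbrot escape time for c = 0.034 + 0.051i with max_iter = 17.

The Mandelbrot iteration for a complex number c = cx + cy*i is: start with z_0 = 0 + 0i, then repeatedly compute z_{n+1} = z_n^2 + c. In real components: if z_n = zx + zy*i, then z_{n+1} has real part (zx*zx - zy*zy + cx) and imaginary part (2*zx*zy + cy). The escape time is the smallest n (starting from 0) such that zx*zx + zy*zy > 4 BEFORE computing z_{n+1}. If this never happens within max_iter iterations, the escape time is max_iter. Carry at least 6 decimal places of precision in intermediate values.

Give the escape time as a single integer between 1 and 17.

z_0 = 0 + 0i, c = 0.0340 + 0.0510i
Iter 1: z = 0.0340 + 0.0510i, |z|^2 = 0.0038
Iter 2: z = 0.0326 + 0.0545i, |z|^2 = 0.0040
Iter 3: z = 0.0321 + 0.0545i, |z|^2 = 0.0040
Iter 4: z = 0.0321 + 0.0545i, |z|^2 = 0.0040
Iter 5: z = 0.0321 + 0.0545i, |z|^2 = 0.0040
Iter 6: z = 0.0321 + 0.0545i, |z|^2 = 0.0040
Iter 7: z = 0.0321 + 0.0545i, |z|^2 = 0.0040
Iter 8: z = 0.0321 + 0.0545i, |z|^2 = 0.0040
Iter 9: z = 0.0321 + 0.0545i, |z|^2 = 0.0040
Iter 10: z = 0.0321 + 0.0545i, |z|^2 = 0.0040
Iter 11: z = 0.0321 + 0.0545i, |z|^2 = 0.0040
Iter 12: z = 0.0321 + 0.0545i, |z|^2 = 0.0040
Iter 13: z = 0.0321 + 0.0545i, |z|^2 = 0.0040
Iter 14: z = 0.0321 + 0.0545i, |z|^2 = 0.0040
Iter 15: z = 0.0321 + 0.0545i, |z|^2 = 0.0040
Iter 16: z = 0.0321 + 0.0545i, |z|^2 = 0.0040

Answer: 17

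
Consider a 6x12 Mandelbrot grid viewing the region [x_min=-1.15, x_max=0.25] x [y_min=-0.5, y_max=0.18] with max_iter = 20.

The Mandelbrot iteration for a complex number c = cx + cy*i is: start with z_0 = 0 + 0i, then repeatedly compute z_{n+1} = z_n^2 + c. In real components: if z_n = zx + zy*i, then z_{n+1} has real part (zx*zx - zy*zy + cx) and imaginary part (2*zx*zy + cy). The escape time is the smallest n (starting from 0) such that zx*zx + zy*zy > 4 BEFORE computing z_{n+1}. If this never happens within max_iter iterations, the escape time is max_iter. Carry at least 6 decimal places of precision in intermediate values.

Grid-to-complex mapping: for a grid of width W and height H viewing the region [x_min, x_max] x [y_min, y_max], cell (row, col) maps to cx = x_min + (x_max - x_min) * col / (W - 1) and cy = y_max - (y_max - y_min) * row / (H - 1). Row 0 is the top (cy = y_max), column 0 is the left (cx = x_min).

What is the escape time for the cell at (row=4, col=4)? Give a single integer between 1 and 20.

z_0 = 0 + 0i, c = -0.0300 + -0.0673i
Iter 1: z = -0.0300 + -0.0673i, |z|^2 = 0.0054
Iter 2: z = -0.0336 + -0.0632i, |z|^2 = 0.0051
Iter 3: z = -0.0329 + -0.0630i, |z|^2 = 0.0051
Iter 4: z = -0.0329 + -0.0631i, |z|^2 = 0.0051
Iter 5: z = -0.0329 + -0.0631i, |z|^2 = 0.0051
Iter 6: z = -0.0329 + -0.0631i, |z|^2 = 0.0051
Iter 7: z = -0.0329 + -0.0631i, |z|^2 = 0.0051
Iter 8: z = -0.0329 + -0.0631i, |z|^2 = 0.0051
Iter 9: z = -0.0329 + -0.0631i, |z|^2 = 0.0051
Iter 10: z = -0.0329 + -0.0631i, |z|^2 = 0.0051
Iter 11: z = -0.0329 + -0.0631i, |z|^2 = 0.0051
Iter 12: z = -0.0329 + -0.0631i, |z|^2 = 0.0051
Iter 13: z = -0.0329 + -0.0631i, |z|^2 = 0.0051
Iter 14: z = -0.0329 + -0.0631i, |z|^2 = 0.0051
Iter 15: z = -0.0329 + -0.0631i, |z|^2 = 0.0051
Iter 16: z = -0.0329 + -0.0631i, |z|^2 = 0.0051
Iter 17: z = -0.0329 + -0.0631i, |z|^2 = 0.0051
Iter 18: z = -0.0329 + -0.0631i, |z|^2 = 0.0051
Iter 19: z = -0.0329 + -0.0631i, |z|^2 = 0.0051

Answer: 20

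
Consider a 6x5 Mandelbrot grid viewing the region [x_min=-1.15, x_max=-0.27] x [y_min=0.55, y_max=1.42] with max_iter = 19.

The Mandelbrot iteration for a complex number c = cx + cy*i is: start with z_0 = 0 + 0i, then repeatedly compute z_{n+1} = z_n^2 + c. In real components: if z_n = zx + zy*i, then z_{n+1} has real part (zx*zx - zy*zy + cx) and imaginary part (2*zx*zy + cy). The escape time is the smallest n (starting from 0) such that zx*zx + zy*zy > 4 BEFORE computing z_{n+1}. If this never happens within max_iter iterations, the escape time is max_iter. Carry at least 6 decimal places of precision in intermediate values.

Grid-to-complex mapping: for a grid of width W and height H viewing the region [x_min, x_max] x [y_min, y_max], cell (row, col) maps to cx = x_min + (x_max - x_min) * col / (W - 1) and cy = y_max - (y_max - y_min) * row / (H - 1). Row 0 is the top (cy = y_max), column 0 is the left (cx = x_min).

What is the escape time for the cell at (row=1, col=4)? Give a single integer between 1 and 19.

z_0 = 0 + 0i, c = -0.4460 + 1.2025i
Iter 1: z = -0.4460 + 1.2025i, |z|^2 = 1.6449
Iter 2: z = -1.6931 + 0.1299i, |z|^2 = 2.8834
Iter 3: z = 2.4037 + 0.7627i, |z|^2 = 6.3595
Escaped at iteration 3

Answer: 3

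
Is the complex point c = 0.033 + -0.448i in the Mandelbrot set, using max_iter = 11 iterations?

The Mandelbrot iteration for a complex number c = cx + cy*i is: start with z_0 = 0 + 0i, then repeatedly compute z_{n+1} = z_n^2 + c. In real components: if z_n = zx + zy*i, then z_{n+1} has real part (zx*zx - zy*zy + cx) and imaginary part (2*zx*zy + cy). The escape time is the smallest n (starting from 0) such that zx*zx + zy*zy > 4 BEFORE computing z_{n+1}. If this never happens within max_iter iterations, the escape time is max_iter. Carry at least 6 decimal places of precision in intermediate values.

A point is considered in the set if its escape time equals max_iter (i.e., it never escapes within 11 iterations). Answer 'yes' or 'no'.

Answer: yes

Derivation:
z_0 = 0 + 0i, c = 0.0330 + -0.4480i
Iter 1: z = 0.0330 + -0.4480i, |z|^2 = 0.2018
Iter 2: z = -0.1666 + -0.4776i, |z|^2 = 0.2558
Iter 3: z = -0.1673 + -0.2889i, |z|^2 = 0.1114
Iter 4: z = -0.0224 + -0.3513i, |z|^2 = 0.1239
Iter 5: z = -0.0899 + -0.4322i, |z|^2 = 0.1949
Iter 6: z = -0.1457 + -0.3703i, |z|^2 = 0.1583
Iter 7: z = -0.0829 + -0.3401i, |z|^2 = 0.1225
Iter 8: z = -0.0758 + -0.3916i, |z|^2 = 0.1591
Iter 9: z = -0.1146 + -0.3886i, |z|^2 = 0.1642
Iter 10: z = -0.1049 + -0.3589i, |z|^2 = 0.1398
Did not escape in 11 iterations → in set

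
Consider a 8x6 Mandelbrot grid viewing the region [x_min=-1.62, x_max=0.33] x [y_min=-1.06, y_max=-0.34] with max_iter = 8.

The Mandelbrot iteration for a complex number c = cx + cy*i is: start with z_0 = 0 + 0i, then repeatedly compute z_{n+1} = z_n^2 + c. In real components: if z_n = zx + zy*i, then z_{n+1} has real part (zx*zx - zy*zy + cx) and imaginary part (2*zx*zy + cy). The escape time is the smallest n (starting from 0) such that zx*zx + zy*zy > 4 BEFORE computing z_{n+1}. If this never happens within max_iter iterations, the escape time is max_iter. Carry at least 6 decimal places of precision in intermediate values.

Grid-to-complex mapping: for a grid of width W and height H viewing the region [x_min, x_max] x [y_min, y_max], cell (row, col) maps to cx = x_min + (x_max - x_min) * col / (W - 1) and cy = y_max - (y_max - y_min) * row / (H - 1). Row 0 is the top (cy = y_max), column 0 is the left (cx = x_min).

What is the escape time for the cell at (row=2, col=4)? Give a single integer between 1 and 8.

Answer: 8

Derivation:
z_0 = 0 + 0i, c = -0.5057 + -0.6280i
Iter 1: z = -0.5057 + -0.6280i, |z|^2 = 0.6501
Iter 2: z = -0.6444 + 0.0072i, |z|^2 = 0.4152
Iter 3: z = -0.0906 + -0.6372i, |z|^2 = 0.4143
Iter 4: z = -0.9036 + -0.5126i, |z|^2 = 1.0792
Iter 5: z = 0.0481 + 0.2983i, |z|^2 = 0.0913
Iter 6: z = -0.5924 + -0.5993i, |z|^2 = 0.7101
Iter 7: z = -0.5140 + 0.0821i, |z|^2 = 0.2709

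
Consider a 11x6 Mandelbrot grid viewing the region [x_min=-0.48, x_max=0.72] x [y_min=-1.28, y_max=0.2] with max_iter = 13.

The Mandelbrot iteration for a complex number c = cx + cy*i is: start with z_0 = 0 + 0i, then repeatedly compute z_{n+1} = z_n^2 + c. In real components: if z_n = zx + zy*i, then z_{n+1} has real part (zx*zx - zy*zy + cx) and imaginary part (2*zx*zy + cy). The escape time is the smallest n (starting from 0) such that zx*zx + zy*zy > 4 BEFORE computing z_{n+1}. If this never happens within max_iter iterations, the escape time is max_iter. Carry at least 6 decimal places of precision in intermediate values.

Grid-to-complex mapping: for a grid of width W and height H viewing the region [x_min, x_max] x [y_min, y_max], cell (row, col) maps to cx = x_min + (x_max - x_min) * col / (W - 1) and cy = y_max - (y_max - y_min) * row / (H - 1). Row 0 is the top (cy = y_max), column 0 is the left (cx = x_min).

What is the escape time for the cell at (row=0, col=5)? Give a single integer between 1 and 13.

z_0 = 0 + 0i, c = 0.1200 + 0.2000i
Iter 1: z = 0.1200 + 0.2000i, |z|^2 = 0.0544
Iter 2: z = 0.0944 + 0.2480i, |z|^2 = 0.0704
Iter 3: z = 0.0674 + 0.2468i, |z|^2 = 0.0655
Iter 4: z = 0.0636 + 0.2333i, |z|^2 = 0.0585
Iter 5: z = 0.0696 + 0.2297i, |z|^2 = 0.0576
Iter 6: z = 0.0721 + 0.2320i, |z|^2 = 0.0590
Iter 7: z = 0.0714 + 0.2334i, |z|^2 = 0.0596
Iter 8: z = 0.0706 + 0.2333i, |z|^2 = 0.0594
Iter 9: z = 0.0705 + 0.2329i, |z|^2 = 0.0592
Iter 10: z = 0.0707 + 0.2329i, |z|^2 = 0.0592
Iter 11: z = 0.0708 + 0.2329i, |z|^2 = 0.0593
Iter 12: z = 0.0708 + 0.2330i, |z|^2 = 0.0593

Answer: 13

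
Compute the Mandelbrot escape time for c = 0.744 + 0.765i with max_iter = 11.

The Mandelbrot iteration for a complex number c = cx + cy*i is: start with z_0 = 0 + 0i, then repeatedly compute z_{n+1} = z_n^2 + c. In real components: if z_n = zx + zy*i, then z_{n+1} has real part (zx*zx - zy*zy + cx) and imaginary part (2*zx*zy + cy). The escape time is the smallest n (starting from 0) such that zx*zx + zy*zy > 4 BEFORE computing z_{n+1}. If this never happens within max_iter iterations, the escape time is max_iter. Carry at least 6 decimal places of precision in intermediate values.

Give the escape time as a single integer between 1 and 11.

Answer: 2

Derivation:
z_0 = 0 + 0i, c = 0.7440 + 0.7650i
Iter 1: z = 0.7440 + 0.7650i, |z|^2 = 1.1388
Iter 2: z = 0.7123 + 1.9033i, |z|^2 = 4.1300
Escaped at iteration 2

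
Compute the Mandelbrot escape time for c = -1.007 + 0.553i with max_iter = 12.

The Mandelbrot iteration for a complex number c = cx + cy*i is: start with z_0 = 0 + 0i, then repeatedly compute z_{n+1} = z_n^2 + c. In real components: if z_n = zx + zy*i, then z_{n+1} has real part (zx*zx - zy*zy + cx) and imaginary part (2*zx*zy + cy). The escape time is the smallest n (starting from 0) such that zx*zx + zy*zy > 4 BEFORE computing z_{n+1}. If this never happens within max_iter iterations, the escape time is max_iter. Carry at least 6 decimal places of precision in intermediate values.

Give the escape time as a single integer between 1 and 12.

Answer: 5

Derivation:
z_0 = 0 + 0i, c = -1.0070 + 0.5530i
Iter 1: z = -1.0070 + 0.5530i, |z|^2 = 1.3199
Iter 2: z = -0.2988 + -0.5607i, |z|^2 = 0.4037
Iter 3: z = -1.2322 + 0.8881i, |z|^2 = 2.3069
Iter 4: z = -0.2774 + -1.6355i, |z|^2 = 2.7517
Iter 5: z = -3.6048 + 1.4603i, |z|^2 = 15.1274
Escaped at iteration 5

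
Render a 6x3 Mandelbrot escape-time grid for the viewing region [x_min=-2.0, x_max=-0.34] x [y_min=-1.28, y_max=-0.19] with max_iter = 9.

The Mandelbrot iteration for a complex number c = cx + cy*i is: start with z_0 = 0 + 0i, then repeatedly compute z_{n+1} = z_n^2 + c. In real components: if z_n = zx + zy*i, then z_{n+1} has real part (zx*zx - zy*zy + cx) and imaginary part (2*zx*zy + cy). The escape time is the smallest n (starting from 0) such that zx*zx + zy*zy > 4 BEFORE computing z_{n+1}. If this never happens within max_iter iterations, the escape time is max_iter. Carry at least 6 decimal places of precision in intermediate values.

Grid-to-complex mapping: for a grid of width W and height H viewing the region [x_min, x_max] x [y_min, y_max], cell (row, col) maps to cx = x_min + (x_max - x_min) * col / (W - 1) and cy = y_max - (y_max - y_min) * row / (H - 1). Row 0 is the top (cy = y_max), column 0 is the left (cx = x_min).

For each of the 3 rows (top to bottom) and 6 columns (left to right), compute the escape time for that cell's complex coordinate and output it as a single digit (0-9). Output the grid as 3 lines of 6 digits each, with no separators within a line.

(row=0, col=0): c = -2.0000 + -0.1900i → escape time 1
(row=0, col=1): c = -1.6680 + -0.1900i → escape time 4
(row=0, col=2): c = -1.3360 + -0.1900i → escape time 7
(row=0, col=3): c = -1.0040 + -0.1900i → escape time 9
(row=0, col=4): c = -0.6720 + -0.1900i → escape time 9
(row=0, col=5): c = -0.3400 + -0.1900i → escape time 9
(row=1, col=0): c = -2.0000 + -0.7350i → escape time 1
(row=1, col=1): c = -1.6680 + -0.7350i → escape time 3
(row=1, col=2): c = -1.3360 + -0.7350i → escape time 3
(row=1, col=3): c = -1.0040 + -0.7350i → escape time 4
(row=1, col=4): c = -0.6720 + -0.7350i → escape time 5
(row=1, col=5): c = -0.3400 + -0.7350i → escape time 8
(row=2, col=0): c = -2.0000 + -1.2800i → escape time 1
(row=2, col=1): c = -1.6680 + -1.2800i → escape time 1
(row=2, col=2): c = -1.3360 + -1.2800i → escape time 2
(row=2, col=3): c = -1.0040 + -1.2800i → escape time 2
(row=2, col=4): c = -0.6720 + -1.2800i → escape time 3
(row=2, col=5): c = -0.3400 + -1.2800i → escape time 3

Answer: 147999
133458
112233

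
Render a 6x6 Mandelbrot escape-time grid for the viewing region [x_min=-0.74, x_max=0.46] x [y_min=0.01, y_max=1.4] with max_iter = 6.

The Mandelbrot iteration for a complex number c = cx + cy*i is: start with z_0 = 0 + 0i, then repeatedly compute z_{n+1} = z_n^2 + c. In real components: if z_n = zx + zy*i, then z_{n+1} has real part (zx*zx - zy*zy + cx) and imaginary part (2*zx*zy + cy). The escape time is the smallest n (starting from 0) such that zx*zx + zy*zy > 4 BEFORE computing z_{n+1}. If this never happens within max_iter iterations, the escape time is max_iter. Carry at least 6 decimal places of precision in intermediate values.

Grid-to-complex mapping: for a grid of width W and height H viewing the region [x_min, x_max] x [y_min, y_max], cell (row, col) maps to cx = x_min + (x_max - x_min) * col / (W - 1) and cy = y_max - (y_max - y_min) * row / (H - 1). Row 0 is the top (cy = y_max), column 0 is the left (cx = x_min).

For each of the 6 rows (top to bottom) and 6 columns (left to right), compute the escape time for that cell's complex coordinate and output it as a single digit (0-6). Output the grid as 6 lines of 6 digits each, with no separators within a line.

(row=0, col=0): c = -0.7400 + 1.4000i → escape time 2
(row=0, col=1): c = -0.5000 + 1.4000i → escape time 2
(row=0, col=2): c = -0.2600 + 1.4000i → escape time 2
(row=0, col=3): c = -0.0200 + 1.4000i → escape time 2
(row=0, col=4): c = 0.2200 + 1.4000i → escape time 2
(row=0, col=5): c = 0.4600 + 1.4000i → escape time 2
(row=1, col=0): c = -0.7400 + 1.1220i → escape time 3
(row=1, col=1): c = -0.5000 + 1.1220i → escape time 3
(row=1, col=2): c = -0.2600 + 1.1220i → escape time 5
(row=1, col=3): c = -0.0200 + 1.1220i → escape time 4
(row=1, col=4): c = 0.2200 + 1.1220i → escape time 3
(row=1, col=5): c = 0.4600 + 1.1220i → escape time 2
(row=2, col=0): c = -0.7400 + 0.8440i → escape time 4
(row=2, col=1): c = -0.5000 + 0.8440i → escape time 5
(row=2, col=2): c = -0.2600 + 0.8440i → escape time 6
(row=2, col=3): c = -0.0200 + 0.8440i → escape time 6
(row=2, col=4): c = 0.2200 + 0.8440i → escape time 5
(row=2, col=5): c = 0.4600 + 0.8440i → escape time 3
(row=3, col=0): c = -0.7400 + 0.5660i → escape time 6
(row=3, col=1): c = -0.5000 + 0.5660i → escape time 6
(row=3, col=2): c = -0.2600 + 0.5660i → escape time 6
(row=3, col=3): c = -0.0200 + 0.5660i → escape time 6
(row=3, col=4): c = 0.2200 + 0.5660i → escape time 6
(row=3, col=5): c = 0.4600 + 0.5660i → escape time 5
(row=4, col=0): c = -0.7400 + 0.2880i → escape time 6
(row=4, col=1): c = -0.5000 + 0.2880i → escape time 6
(row=4, col=2): c = -0.2600 + 0.2880i → escape time 6
(row=4, col=3): c = -0.0200 + 0.2880i → escape time 6
(row=4, col=4): c = 0.2200 + 0.2880i → escape time 6
(row=4, col=5): c = 0.4600 + 0.2880i → escape time 6
(row=5, col=0): c = -0.7400 + 0.0100i → escape time 6
(row=5, col=1): c = -0.5000 + 0.0100i → escape time 6
(row=5, col=2): c = -0.2600 + 0.0100i → escape time 6
(row=5, col=3): c = -0.0200 + 0.0100i → escape time 6
(row=5, col=4): c = 0.2200 + 0.0100i → escape time 6
(row=5, col=5): c = 0.4600 + 0.0100i → escape time 5

Answer: 222222
335432
456653
666665
666666
666665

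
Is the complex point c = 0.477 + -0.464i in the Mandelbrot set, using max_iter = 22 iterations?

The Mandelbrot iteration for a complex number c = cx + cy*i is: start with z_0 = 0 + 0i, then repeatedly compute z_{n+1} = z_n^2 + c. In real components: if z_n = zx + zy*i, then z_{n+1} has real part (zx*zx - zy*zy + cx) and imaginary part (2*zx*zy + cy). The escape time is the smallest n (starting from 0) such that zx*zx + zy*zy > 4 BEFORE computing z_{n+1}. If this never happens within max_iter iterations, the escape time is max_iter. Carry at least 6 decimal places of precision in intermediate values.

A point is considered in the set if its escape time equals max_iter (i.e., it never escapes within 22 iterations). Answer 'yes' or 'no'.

Answer: no

Derivation:
z_0 = 0 + 0i, c = 0.4770 + -0.4640i
Iter 1: z = 0.4770 + -0.4640i, |z|^2 = 0.4428
Iter 2: z = 0.4892 + -0.9067i, |z|^2 = 1.0614
Iter 3: z = -0.1057 + -1.3511i, |z|^2 = 1.8367
Iter 4: z = -1.3374 + -0.1784i, |z|^2 = 1.8205
Iter 5: z = 2.2338 + 0.0133i, |z|^2 = 4.9899
Escaped at iteration 5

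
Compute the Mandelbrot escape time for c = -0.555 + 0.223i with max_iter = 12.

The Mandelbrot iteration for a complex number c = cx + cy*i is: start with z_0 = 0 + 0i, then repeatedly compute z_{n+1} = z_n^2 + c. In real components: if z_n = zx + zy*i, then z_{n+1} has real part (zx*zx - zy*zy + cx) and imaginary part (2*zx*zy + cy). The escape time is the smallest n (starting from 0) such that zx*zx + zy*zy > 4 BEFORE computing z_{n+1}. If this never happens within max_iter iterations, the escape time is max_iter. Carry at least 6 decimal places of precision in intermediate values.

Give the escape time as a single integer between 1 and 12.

Answer: 12

Derivation:
z_0 = 0 + 0i, c = -0.5550 + 0.2230i
Iter 1: z = -0.5550 + 0.2230i, |z|^2 = 0.3578
Iter 2: z = -0.2967 + -0.0245i, |z|^2 = 0.0886
Iter 3: z = -0.4676 + 0.2376i, |z|^2 = 0.2751
Iter 4: z = -0.3928 + 0.0009i, |z|^2 = 0.1543
Iter 5: z = -0.4007 + 0.2223i, |z|^2 = 0.2100
Iter 6: z = -0.4439 + 0.0448i, |z|^2 = 0.1990
Iter 7: z = -0.3600 + 0.1832i, |z|^2 = 0.1632
Iter 8: z = -0.4590 + 0.0911i, |z|^2 = 0.2190
Iter 9: z = -0.3526 + 0.1394i, |z|^2 = 0.1438
Iter 10: z = -0.4501 + 0.1247i, |z|^2 = 0.2181
Iter 11: z = -0.3680 + 0.1108i, |z|^2 = 0.1477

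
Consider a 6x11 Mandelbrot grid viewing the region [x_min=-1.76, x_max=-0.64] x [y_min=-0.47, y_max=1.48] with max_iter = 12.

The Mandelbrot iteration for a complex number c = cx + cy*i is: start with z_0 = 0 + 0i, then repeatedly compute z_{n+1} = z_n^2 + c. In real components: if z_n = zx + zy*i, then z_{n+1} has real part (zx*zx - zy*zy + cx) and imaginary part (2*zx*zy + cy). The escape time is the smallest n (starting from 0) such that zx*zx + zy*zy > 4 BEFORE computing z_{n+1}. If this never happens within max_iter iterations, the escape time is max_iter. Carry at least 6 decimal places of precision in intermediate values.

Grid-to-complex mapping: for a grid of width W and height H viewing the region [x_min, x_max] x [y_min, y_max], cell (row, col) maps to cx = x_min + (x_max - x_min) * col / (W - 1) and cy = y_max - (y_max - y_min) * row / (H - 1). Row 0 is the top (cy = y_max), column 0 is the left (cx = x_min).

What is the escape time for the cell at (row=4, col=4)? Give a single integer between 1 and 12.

Answer: 4

Derivation:
z_0 = 0 + 0i, c = -0.8640 + 0.7000i
Iter 1: z = -0.8640 + 0.7000i, |z|^2 = 1.2365
Iter 2: z = -0.6075 + -0.5096i, |z|^2 = 0.6288
Iter 3: z = -0.7546 + 1.3192i, |z|^2 = 2.3097
Iter 4: z = -2.0347 + -1.2910i, |z|^2 = 5.8068
Escaped at iteration 4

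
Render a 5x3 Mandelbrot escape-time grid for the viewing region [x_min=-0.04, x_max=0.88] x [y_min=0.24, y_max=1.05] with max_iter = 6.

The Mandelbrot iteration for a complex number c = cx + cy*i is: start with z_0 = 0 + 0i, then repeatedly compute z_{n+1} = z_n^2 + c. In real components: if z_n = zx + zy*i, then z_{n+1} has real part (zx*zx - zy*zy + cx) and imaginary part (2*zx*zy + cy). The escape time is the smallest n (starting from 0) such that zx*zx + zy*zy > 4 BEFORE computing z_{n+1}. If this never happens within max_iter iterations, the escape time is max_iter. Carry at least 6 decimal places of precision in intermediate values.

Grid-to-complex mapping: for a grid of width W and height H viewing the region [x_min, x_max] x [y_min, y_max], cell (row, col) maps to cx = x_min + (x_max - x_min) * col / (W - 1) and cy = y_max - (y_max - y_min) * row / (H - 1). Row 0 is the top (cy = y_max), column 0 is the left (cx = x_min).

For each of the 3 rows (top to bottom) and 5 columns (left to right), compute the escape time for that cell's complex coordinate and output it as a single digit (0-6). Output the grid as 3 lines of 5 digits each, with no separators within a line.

(row=0, col=0): c = -0.0400 + 1.0500i → escape time 6
(row=0, col=1): c = 0.1900 + 1.0500i → escape time 4
(row=0, col=2): c = 0.4200 + 1.0500i → escape time 3
(row=0, col=3): c = 0.6500 + 1.0500i → escape time 2
(row=0, col=4): c = 0.8800 + 1.0500i → escape time 2
(row=1, col=0): c = -0.0400 + 0.6450i → escape time 6
(row=1, col=1): c = 0.1900 + 0.6450i → escape time 6
(row=1, col=2): c = 0.4200 + 0.6450i → escape time 6
(row=1, col=3): c = 0.6500 + 0.6450i → escape time 3
(row=1, col=4): c = 0.8800 + 0.6450i → escape time 2
(row=2, col=0): c = -0.0400 + 0.2400i → escape time 6
(row=2, col=1): c = 0.1900 + 0.2400i → escape time 6
(row=2, col=2): c = 0.4200 + 0.2400i → escape time 6
(row=2, col=3): c = 0.6500 + 0.2400i → escape time 4
(row=2, col=4): c = 0.8800 + 0.2400i → escape time 3

Answer: 64322
66632
66643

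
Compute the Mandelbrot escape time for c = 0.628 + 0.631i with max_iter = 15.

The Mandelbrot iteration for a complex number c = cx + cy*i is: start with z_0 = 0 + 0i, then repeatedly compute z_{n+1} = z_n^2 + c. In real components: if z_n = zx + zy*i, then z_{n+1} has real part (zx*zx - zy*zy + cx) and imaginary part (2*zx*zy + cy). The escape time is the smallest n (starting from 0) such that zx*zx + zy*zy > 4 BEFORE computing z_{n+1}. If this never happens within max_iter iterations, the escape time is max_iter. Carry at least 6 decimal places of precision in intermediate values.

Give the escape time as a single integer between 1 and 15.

z_0 = 0 + 0i, c = 0.6280 + 0.6310i
Iter 1: z = 0.6280 + 0.6310i, |z|^2 = 0.7925
Iter 2: z = 0.6242 + 1.4235i, |z|^2 = 2.4161
Iter 3: z = -1.0088 + 2.4082i, |z|^2 = 6.8171
Escaped at iteration 3

Answer: 3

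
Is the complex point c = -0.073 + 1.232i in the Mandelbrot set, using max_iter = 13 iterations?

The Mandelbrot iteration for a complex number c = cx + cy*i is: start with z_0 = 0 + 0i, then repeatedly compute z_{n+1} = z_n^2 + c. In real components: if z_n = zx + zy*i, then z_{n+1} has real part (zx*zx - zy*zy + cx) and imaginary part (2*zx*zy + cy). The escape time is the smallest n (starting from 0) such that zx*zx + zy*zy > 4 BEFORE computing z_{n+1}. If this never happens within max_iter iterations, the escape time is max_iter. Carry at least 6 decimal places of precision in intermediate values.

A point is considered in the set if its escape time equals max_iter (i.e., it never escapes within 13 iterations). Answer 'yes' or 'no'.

z_0 = 0 + 0i, c = -0.0730 + 1.2320i
Iter 1: z = -0.0730 + 1.2320i, |z|^2 = 1.5232
Iter 2: z = -1.5855 + 1.0521i, |z|^2 = 3.6208
Iter 3: z = 1.3338 + -2.1043i, |z|^2 = 6.2071
Escaped at iteration 3

Answer: no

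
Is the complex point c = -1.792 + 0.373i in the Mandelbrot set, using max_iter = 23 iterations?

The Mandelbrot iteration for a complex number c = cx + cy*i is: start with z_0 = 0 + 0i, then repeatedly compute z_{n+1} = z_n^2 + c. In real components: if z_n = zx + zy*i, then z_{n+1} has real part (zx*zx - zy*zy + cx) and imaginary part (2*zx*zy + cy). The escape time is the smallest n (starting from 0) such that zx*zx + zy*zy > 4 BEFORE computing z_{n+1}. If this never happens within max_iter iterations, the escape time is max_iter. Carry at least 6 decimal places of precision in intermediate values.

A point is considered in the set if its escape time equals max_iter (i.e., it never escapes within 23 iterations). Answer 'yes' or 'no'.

z_0 = 0 + 0i, c = -1.7920 + 0.3730i
Iter 1: z = -1.7920 + 0.3730i, |z|^2 = 3.3504
Iter 2: z = 1.2801 + -0.9638i, |z|^2 = 2.5677
Iter 3: z = -1.0822 + -2.0947i, |z|^2 = 5.5589
Escaped at iteration 3

Answer: no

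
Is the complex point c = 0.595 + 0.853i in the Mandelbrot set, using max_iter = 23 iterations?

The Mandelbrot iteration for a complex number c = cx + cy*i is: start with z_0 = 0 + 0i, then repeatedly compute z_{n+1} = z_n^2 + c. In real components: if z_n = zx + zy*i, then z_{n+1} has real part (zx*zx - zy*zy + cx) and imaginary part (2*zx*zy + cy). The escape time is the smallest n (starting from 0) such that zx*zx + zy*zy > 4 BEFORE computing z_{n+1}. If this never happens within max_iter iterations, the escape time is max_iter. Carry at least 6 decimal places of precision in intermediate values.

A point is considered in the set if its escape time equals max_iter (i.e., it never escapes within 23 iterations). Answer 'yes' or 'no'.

z_0 = 0 + 0i, c = 0.5950 + 0.8530i
Iter 1: z = 0.5950 + 0.8530i, |z|^2 = 1.0816
Iter 2: z = 0.2214 + 1.8681i, |z|^2 = 3.5387
Iter 3: z = -2.8457 + 1.6802i, |z|^2 = 10.9210
Escaped at iteration 3

Answer: no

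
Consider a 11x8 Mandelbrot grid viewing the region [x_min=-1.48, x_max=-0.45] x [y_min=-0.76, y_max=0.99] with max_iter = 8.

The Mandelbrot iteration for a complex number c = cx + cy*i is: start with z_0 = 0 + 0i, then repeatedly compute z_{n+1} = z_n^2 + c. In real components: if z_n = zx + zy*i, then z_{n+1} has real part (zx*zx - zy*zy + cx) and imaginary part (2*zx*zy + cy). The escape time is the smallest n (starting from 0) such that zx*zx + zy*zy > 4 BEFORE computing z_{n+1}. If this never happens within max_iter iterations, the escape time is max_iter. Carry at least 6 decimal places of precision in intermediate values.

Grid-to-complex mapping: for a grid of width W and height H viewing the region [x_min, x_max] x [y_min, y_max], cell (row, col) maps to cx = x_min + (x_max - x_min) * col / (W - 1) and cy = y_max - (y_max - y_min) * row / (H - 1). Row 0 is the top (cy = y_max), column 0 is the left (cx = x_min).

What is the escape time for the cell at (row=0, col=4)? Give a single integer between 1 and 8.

z_0 = 0 + 0i, c = -1.0680 + 0.9900i
Iter 1: z = -1.0680 + 0.9900i, |z|^2 = 2.1207
Iter 2: z = -0.9075 + -1.1246i, |z|^2 = 2.0883
Iter 3: z = -1.5093 + 3.0312i, |z|^2 = 11.4660
Escaped at iteration 3

Answer: 3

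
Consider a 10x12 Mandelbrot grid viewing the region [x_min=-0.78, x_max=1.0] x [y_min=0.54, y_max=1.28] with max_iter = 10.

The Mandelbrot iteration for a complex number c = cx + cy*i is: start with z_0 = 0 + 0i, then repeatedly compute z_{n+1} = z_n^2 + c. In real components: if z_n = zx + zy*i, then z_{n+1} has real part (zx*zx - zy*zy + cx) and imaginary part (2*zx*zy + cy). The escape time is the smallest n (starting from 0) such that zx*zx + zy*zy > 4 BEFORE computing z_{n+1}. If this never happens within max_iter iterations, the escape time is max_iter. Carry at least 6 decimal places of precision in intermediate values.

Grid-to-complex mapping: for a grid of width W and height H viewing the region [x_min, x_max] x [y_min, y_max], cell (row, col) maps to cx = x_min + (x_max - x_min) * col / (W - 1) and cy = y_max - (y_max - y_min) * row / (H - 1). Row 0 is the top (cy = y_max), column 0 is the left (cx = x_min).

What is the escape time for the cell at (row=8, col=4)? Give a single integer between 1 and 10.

Answer: 10

Derivation:
z_0 = 0 + 0i, c = 0.0111 + 0.7418i
Iter 1: z = 0.0111 + 0.7418i, |z|^2 = 0.5504
Iter 2: z = -0.5391 + 0.7583i, |z|^2 = 0.8656
Iter 3: z = -0.2733 + -0.0757i, |z|^2 = 0.0804
Iter 4: z = 0.0801 + 0.7832i, |z|^2 = 0.6198
Iter 5: z = -0.5959 + 0.8673i, |z|^2 = 1.1072
Iter 6: z = -0.3859 + -0.2918i, |z|^2 = 0.2341
Iter 7: z = 0.0749 + 0.9670i, |z|^2 = 0.9408
Iter 8: z = -0.9184 + 0.8867i, |z|^2 = 1.6298
Iter 9: z = 0.0684 + -0.8870i, |z|^2 = 0.7915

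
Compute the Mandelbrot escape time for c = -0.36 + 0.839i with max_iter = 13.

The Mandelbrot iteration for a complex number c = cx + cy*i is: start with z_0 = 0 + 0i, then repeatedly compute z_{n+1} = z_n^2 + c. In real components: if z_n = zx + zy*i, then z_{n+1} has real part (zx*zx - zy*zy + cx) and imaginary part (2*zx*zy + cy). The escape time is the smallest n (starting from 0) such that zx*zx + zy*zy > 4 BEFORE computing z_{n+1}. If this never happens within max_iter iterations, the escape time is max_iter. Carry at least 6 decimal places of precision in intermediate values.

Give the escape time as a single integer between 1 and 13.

Answer: 6

Derivation:
z_0 = 0 + 0i, c = -0.3600 + 0.8390i
Iter 1: z = -0.3600 + 0.8390i, |z|^2 = 0.8335
Iter 2: z = -0.9343 + 0.2349i, |z|^2 = 0.9281
Iter 3: z = 0.4578 + 0.4000i, |z|^2 = 0.3696
Iter 4: z = -0.3105 + 1.2052i, |z|^2 = 1.5490
Iter 5: z = -1.7162 + 0.0906i, |z|^2 = 2.9535
Iter 6: z = 2.5771 + 0.5279i, |z|^2 = 6.9202
Escaped at iteration 6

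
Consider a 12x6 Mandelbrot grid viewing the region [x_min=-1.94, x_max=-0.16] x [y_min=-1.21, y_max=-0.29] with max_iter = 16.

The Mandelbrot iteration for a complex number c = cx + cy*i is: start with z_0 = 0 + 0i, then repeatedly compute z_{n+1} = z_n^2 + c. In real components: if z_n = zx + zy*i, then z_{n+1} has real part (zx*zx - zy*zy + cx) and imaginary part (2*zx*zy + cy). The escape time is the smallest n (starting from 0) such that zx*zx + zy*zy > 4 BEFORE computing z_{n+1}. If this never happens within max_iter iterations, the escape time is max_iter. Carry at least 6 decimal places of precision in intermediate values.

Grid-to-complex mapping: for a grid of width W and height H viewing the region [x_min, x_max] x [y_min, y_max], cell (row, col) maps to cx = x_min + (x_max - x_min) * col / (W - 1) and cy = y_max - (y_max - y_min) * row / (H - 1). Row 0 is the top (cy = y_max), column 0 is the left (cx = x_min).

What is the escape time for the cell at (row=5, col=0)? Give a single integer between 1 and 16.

Answer: 1

Derivation:
z_0 = 0 + 0i, c = -1.9400 + -1.2100i
Iter 1: z = -1.9400 + -1.2100i, |z|^2 = 5.2277
Escaped at iteration 1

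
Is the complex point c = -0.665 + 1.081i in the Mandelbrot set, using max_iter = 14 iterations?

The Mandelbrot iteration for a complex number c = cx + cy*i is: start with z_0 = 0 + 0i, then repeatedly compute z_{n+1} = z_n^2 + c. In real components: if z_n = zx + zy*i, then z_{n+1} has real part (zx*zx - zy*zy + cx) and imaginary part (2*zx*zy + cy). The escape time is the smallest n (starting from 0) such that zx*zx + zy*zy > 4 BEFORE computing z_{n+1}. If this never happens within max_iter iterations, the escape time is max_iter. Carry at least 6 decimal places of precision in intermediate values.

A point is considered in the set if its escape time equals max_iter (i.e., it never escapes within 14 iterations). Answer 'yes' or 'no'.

z_0 = 0 + 0i, c = -0.6650 + 1.0810i
Iter 1: z = -0.6650 + 1.0810i, |z|^2 = 1.6108
Iter 2: z = -1.3913 + -0.3567i, |z|^2 = 2.0631
Iter 3: z = 1.1436 + 2.0737i, |z|^2 = 5.6078
Escaped at iteration 3

Answer: no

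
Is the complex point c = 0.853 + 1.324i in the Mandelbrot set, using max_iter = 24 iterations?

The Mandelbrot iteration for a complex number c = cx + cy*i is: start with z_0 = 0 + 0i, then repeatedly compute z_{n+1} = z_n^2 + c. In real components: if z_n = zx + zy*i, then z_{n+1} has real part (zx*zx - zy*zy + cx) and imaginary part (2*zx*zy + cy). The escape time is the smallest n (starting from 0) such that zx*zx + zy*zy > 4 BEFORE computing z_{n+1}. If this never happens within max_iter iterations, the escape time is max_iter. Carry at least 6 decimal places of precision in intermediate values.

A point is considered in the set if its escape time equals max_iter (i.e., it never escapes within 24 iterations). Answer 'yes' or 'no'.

z_0 = 0 + 0i, c = 0.8530 + 1.3240i
Iter 1: z = 0.8530 + 1.3240i, |z|^2 = 2.4806
Iter 2: z = -0.1724 + 3.5827i, |z|^2 = 12.8658
Escaped at iteration 2

Answer: no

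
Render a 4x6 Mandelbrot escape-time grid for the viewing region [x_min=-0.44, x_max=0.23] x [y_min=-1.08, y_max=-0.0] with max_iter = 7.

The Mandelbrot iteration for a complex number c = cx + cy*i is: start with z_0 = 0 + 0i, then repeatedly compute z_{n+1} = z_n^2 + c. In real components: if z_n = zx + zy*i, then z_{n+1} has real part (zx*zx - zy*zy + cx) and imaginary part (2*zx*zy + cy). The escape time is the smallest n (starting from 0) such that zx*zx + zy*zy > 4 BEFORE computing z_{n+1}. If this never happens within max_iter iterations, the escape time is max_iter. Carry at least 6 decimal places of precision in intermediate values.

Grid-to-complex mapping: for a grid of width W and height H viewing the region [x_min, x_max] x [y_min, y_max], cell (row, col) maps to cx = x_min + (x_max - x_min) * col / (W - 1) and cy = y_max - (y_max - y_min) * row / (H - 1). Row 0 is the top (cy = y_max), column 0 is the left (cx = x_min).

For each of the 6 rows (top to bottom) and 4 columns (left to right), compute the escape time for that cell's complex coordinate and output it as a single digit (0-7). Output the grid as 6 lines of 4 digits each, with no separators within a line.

(row=0, col=0): c = -0.4400 + -0.0000i → escape time 7
(row=0, col=1): c = -0.2167 + -0.0000i → escape time 7
(row=0, col=2): c = 0.0067 + -0.0000i → escape time 7
(row=0, col=3): c = 0.2300 + -0.0000i → escape time 7
(row=1, col=0): c = -0.4400 + -0.2160i → escape time 7
(row=1, col=1): c = -0.2167 + -0.2160i → escape time 7
(row=1, col=2): c = 0.0067 + -0.2160i → escape time 7
(row=1, col=3): c = 0.2300 + -0.2160i → escape time 7
(row=2, col=0): c = -0.4400 + -0.4320i → escape time 7
(row=2, col=1): c = -0.2167 + -0.4320i → escape time 7
(row=2, col=2): c = 0.0067 + -0.4320i → escape time 7
(row=2, col=3): c = 0.2300 + -0.4320i → escape time 7
(row=3, col=0): c = -0.4400 + -0.6480i → escape time 7
(row=3, col=1): c = -0.2167 + -0.6480i → escape time 7
(row=3, col=2): c = 0.0067 + -0.6480i → escape time 7
(row=3, col=3): c = 0.2300 + -0.6480i → escape time 7
(row=4, col=0): c = -0.4400 + -0.8640i → escape time 5
(row=4, col=1): c = -0.2167 + -0.8640i → escape time 7
(row=4, col=2): c = 0.0067 + -0.8640i → escape time 7
(row=4, col=3): c = 0.2300 + -0.8640i → escape time 4
(row=5, col=0): c = -0.4400 + -1.0800i → escape time 4
(row=5, col=1): c = -0.2167 + -1.0800i → escape time 7
(row=5, col=2): c = 0.0067 + -1.0800i → escape time 4
(row=5, col=3): c = 0.2300 + -1.0800i → escape time 3

Answer: 7777
7777
7777
7777
5774
4743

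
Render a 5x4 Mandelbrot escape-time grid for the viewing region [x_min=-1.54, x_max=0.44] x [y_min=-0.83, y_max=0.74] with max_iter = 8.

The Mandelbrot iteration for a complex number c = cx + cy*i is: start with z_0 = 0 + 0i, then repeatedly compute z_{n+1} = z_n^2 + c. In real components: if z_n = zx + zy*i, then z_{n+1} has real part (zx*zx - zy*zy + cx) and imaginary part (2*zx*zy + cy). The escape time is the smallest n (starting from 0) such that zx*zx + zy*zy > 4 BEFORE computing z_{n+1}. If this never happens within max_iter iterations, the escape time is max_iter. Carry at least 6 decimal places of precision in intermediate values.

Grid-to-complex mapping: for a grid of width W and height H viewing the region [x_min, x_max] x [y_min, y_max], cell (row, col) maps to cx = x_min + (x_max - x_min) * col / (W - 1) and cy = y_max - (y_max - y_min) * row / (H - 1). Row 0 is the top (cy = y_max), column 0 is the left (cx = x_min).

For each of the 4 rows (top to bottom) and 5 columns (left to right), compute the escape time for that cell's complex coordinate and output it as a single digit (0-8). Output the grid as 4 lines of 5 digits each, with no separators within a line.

Answer: 33684
58888
48888
33483

Derivation:
(row=0, col=0): c = -1.5400 + 0.7400i → escape time 3
(row=0, col=1): c = -1.0450 + 0.7400i → escape time 3
(row=0, col=2): c = -0.5500 + 0.7400i → escape time 6
(row=0, col=3): c = -0.0550 + 0.7400i → escape time 8
(row=0, col=4): c = 0.4400 + 0.7400i → escape time 4
(row=1, col=0): c = -1.5400 + 0.2167i → escape time 5
(row=1, col=1): c = -1.0450 + 0.2167i → escape time 8
(row=1, col=2): c = -0.5500 + 0.2167i → escape time 8
(row=1, col=3): c = -0.0550 + 0.2167i → escape time 8
(row=1, col=4): c = 0.4400 + 0.2167i → escape time 8
(row=2, col=0): c = -1.5400 + -0.3067i → escape time 4
(row=2, col=1): c = -1.0450 + -0.3067i → escape time 8
(row=2, col=2): c = -0.5500 + -0.3067i → escape time 8
(row=2, col=3): c = -0.0550 + -0.3067i → escape time 8
(row=2, col=4): c = 0.4400 + -0.3067i → escape time 8
(row=3, col=0): c = -1.5400 + -0.8300i → escape time 3
(row=3, col=1): c = -1.0450 + -0.8300i → escape time 3
(row=3, col=2): c = -0.5500 + -0.8300i → escape time 4
(row=3, col=3): c = -0.0550 + -0.8300i → escape time 8
(row=3, col=4): c = 0.4400 + -0.8300i → escape time 3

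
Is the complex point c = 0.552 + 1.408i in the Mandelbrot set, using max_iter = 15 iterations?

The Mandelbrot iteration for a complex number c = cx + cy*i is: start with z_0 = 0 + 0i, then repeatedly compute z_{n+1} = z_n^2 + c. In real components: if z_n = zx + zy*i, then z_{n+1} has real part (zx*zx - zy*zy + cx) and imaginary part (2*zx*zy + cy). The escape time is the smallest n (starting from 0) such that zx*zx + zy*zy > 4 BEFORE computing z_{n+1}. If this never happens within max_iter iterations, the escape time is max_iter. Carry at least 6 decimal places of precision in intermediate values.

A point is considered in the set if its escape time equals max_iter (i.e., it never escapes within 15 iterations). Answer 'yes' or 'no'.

Answer: no

Derivation:
z_0 = 0 + 0i, c = 0.5520 + 1.4080i
Iter 1: z = 0.5520 + 1.4080i, |z|^2 = 2.2872
Iter 2: z = -1.1258 + 2.9624i, |z|^2 = 10.0433
Escaped at iteration 2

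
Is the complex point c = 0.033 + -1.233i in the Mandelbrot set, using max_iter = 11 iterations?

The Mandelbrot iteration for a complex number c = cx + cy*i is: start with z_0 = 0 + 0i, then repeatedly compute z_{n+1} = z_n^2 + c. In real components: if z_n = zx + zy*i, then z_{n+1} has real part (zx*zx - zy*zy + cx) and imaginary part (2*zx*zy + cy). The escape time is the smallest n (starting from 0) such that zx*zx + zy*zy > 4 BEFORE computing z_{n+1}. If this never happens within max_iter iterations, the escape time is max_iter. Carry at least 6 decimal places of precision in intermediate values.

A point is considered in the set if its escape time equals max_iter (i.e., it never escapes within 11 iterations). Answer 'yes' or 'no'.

z_0 = 0 + 0i, c = 0.0330 + -1.2330i
Iter 1: z = 0.0330 + -1.2330i, |z|^2 = 1.5214
Iter 2: z = -1.4862 + -1.3144i, |z|^2 = 3.9364
Iter 3: z = 0.5142 + 2.6739i, |z|^2 = 7.4139
Escaped at iteration 3

Answer: no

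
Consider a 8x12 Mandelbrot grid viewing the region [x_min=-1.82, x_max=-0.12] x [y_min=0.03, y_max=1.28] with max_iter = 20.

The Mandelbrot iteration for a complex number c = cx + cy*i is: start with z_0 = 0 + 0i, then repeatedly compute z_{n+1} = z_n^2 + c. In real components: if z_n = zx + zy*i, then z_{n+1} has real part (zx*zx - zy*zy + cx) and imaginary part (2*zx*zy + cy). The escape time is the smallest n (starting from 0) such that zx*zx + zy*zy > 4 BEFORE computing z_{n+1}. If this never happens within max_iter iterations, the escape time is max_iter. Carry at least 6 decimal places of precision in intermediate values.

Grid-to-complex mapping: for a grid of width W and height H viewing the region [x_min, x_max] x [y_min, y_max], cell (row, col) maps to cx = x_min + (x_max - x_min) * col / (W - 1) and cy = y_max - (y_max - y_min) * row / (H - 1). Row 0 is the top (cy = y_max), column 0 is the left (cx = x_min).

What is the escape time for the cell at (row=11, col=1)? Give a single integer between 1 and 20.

Answer: 8

Derivation:
z_0 = 0 + 0i, c = -1.5771 + 0.0300i
Iter 1: z = -1.5771 + 0.0300i, |z|^2 = 2.4883
Iter 2: z = 0.9093 + -0.0646i, |z|^2 = 0.8311
Iter 3: z = -0.7544 + -0.0875i, |z|^2 = 0.5768
Iter 4: z = -1.0156 + 0.1621i, |z|^2 = 1.0578
Iter 5: z = -0.5719 + -0.2992i, |z|^2 = 0.4166
Iter 6: z = -1.3396 + 0.3723i, |z|^2 = 1.9332
Iter 7: z = 0.0789 + -0.9674i, |z|^2 = 0.9420
Iter 8: z = -2.5067 + -0.1227i, |z|^2 = 6.2987
Escaped at iteration 8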